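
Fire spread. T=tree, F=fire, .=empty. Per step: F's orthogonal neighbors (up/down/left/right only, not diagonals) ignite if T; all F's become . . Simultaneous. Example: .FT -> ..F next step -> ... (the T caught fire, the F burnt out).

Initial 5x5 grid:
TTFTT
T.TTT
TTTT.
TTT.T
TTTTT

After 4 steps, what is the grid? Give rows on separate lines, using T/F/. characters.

Step 1: 3 trees catch fire, 1 burn out
  TF.FT
  T.FTT
  TTTT.
  TTT.T
  TTTTT
Step 2: 4 trees catch fire, 3 burn out
  F...F
  T..FT
  TTFT.
  TTT.T
  TTTTT
Step 3: 5 trees catch fire, 4 burn out
  .....
  F...F
  TF.F.
  TTF.T
  TTTTT
Step 4: 3 trees catch fire, 5 burn out
  .....
  .....
  F....
  TF..T
  TTFTT

.....
.....
F....
TF..T
TTFTT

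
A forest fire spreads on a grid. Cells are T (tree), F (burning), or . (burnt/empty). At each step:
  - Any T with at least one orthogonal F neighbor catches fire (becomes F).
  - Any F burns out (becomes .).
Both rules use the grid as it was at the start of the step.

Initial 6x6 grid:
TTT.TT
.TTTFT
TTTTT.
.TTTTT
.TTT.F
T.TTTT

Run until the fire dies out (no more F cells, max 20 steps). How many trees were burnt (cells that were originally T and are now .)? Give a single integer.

Step 1: +6 fires, +2 burnt (F count now 6)
Step 2: +5 fires, +6 burnt (F count now 5)
Step 3: +5 fires, +5 burnt (F count now 5)
Step 4: +5 fires, +5 burnt (F count now 5)
Step 5: +4 fires, +5 burnt (F count now 4)
Step 6: +1 fires, +4 burnt (F count now 1)
Step 7: +0 fires, +1 burnt (F count now 0)
Fire out after step 7
Initially T: 27, now '.': 35
Total burnt (originally-T cells now '.'): 26

Answer: 26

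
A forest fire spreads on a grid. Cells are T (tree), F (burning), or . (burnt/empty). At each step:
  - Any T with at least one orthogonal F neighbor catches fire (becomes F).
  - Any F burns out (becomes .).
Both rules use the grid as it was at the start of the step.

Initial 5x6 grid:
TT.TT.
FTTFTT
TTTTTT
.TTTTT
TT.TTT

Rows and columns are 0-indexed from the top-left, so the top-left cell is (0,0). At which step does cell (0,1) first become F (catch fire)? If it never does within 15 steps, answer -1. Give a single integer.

Step 1: cell (0,1)='T' (+7 fires, +2 burnt)
Step 2: cell (0,1)='F' (+7 fires, +7 burnt)
  -> target ignites at step 2
Step 3: cell (0,1)='.' (+5 fires, +7 burnt)
Step 4: cell (0,1)='.' (+3 fires, +5 burnt)
Step 5: cell (0,1)='.' (+2 fires, +3 burnt)
Step 6: cell (0,1)='.' (+0 fires, +2 burnt)
  fire out at step 6

2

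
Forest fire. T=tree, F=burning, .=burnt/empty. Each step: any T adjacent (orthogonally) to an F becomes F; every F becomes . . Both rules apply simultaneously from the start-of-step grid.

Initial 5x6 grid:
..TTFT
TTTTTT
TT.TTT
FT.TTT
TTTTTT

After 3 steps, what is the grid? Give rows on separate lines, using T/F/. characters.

Step 1: 6 trees catch fire, 2 burn out
  ..TF.F
  TTTTFT
  FT.TTT
  .F.TTT
  FTTTTT
Step 2: 7 trees catch fire, 6 burn out
  ..F...
  FTTF.F
  .F.TFT
  ...TTT
  .FTTTT
Step 3: 6 trees catch fire, 7 burn out
  ......
  .FF...
  ...F.F
  ...TFT
  ..FTTT

......
.FF...
...F.F
...TFT
..FTTT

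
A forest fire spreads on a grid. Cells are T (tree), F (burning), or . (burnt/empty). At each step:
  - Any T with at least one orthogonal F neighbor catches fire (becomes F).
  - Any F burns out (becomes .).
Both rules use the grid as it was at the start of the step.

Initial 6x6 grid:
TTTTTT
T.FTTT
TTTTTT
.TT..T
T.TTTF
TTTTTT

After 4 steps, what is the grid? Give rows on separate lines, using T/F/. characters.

Step 1: 6 trees catch fire, 2 burn out
  TTFTTT
  T..FTT
  TTFTTT
  .TT..F
  T.TTF.
  TTTTTF
Step 2: 9 trees catch fire, 6 burn out
  TF.FTT
  T...FT
  TF.FTF
  .TF...
  T.TF..
  TTTTF.
Step 3: 8 trees catch fire, 9 burn out
  F...FT
  T....F
  F...F.
  .F....
  T.F...
  TTTF..
Step 4: 3 trees catch fire, 8 burn out
  .....F
  F.....
  ......
  ......
  T.....
  TTF...

.....F
F.....
......
......
T.....
TTF...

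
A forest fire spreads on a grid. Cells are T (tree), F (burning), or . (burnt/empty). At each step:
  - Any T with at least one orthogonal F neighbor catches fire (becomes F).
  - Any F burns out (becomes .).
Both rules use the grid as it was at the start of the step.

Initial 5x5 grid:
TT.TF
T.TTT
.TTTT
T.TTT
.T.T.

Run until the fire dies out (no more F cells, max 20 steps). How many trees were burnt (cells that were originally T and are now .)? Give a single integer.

Step 1: +2 fires, +1 burnt (F count now 2)
Step 2: +2 fires, +2 burnt (F count now 2)
Step 3: +3 fires, +2 burnt (F count now 3)
Step 4: +2 fires, +3 burnt (F count now 2)
Step 5: +3 fires, +2 burnt (F count now 3)
Step 6: +0 fires, +3 burnt (F count now 0)
Fire out after step 6
Initially T: 17, now '.': 20
Total burnt (originally-T cells now '.'): 12

Answer: 12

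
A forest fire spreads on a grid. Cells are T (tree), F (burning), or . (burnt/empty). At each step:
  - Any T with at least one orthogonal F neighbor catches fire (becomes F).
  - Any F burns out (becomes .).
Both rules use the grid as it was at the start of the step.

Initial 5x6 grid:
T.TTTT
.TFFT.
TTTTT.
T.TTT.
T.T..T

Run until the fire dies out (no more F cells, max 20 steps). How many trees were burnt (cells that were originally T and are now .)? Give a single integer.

Answer: 17

Derivation:
Step 1: +6 fires, +2 burnt (F count now 6)
Step 2: +5 fires, +6 burnt (F count now 5)
Step 3: +4 fires, +5 burnt (F count now 4)
Step 4: +1 fires, +4 burnt (F count now 1)
Step 5: +1 fires, +1 burnt (F count now 1)
Step 6: +0 fires, +1 burnt (F count now 0)
Fire out after step 6
Initially T: 19, now '.': 28
Total burnt (originally-T cells now '.'): 17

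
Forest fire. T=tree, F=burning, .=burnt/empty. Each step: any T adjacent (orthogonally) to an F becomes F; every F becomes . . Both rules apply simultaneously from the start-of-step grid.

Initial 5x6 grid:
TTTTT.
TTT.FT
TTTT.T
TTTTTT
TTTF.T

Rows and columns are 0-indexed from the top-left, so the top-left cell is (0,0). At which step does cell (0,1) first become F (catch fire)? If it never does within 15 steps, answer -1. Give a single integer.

Step 1: cell (0,1)='T' (+4 fires, +2 burnt)
Step 2: cell (0,1)='T' (+6 fires, +4 burnt)
Step 3: cell (0,1)='T' (+5 fires, +6 burnt)
Step 4: cell (0,1)='F' (+5 fires, +5 burnt)
  -> target ignites at step 4
Step 5: cell (0,1)='.' (+3 fires, +5 burnt)
Step 6: cell (0,1)='.' (+1 fires, +3 burnt)
Step 7: cell (0,1)='.' (+0 fires, +1 burnt)
  fire out at step 7

4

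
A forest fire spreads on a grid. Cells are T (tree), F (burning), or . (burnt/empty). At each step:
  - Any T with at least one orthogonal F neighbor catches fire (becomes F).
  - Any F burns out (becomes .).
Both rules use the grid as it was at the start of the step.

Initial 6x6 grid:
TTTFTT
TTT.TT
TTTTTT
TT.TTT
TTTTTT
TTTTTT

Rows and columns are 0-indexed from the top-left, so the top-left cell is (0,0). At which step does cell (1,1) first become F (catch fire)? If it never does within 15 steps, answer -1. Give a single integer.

Step 1: cell (1,1)='T' (+2 fires, +1 burnt)
Step 2: cell (1,1)='T' (+4 fires, +2 burnt)
Step 3: cell (1,1)='F' (+5 fires, +4 burnt)
  -> target ignites at step 3
Step 4: cell (1,1)='.' (+5 fires, +5 burnt)
Step 5: cell (1,1)='.' (+5 fires, +5 burnt)
Step 6: cell (1,1)='.' (+5 fires, +5 burnt)
Step 7: cell (1,1)='.' (+5 fires, +5 burnt)
Step 8: cell (1,1)='.' (+2 fires, +5 burnt)
Step 9: cell (1,1)='.' (+0 fires, +2 burnt)
  fire out at step 9

3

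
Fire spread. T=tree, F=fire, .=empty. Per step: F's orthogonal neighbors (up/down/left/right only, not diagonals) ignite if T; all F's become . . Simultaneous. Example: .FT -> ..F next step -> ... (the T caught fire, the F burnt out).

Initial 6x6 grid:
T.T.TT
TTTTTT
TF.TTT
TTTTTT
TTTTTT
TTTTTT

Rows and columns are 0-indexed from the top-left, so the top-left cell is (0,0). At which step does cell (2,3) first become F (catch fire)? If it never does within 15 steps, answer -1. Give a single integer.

Step 1: cell (2,3)='T' (+3 fires, +1 burnt)
Step 2: cell (2,3)='T' (+5 fires, +3 burnt)
Step 3: cell (2,3)='T' (+7 fires, +5 burnt)
Step 4: cell (2,3)='F' (+6 fires, +7 burnt)
  -> target ignites at step 4
Step 5: cell (2,3)='.' (+6 fires, +6 burnt)
Step 6: cell (2,3)='.' (+4 fires, +6 burnt)
Step 7: cell (2,3)='.' (+1 fires, +4 burnt)
Step 8: cell (2,3)='.' (+0 fires, +1 burnt)
  fire out at step 8

4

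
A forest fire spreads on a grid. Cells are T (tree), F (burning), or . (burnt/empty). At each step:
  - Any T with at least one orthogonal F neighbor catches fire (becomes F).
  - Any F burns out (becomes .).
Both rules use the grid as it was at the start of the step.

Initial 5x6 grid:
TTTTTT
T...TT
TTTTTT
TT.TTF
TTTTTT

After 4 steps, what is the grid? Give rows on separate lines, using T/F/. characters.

Step 1: 3 trees catch fire, 1 burn out
  TTTTTT
  T...TT
  TTTTTF
  TT.TF.
  TTTTTF
Step 2: 4 trees catch fire, 3 burn out
  TTTTTT
  T...TF
  TTTTF.
  TT.F..
  TTTTF.
Step 3: 4 trees catch fire, 4 burn out
  TTTTTF
  T...F.
  TTTF..
  TT....
  TTTF..
Step 4: 3 trees catch fire, 4 burn out
  TTTTF.
  T.....
  TTF...
  TT....
  TTF...

TTTTF.
T.....
TTF...
TT....
TTF...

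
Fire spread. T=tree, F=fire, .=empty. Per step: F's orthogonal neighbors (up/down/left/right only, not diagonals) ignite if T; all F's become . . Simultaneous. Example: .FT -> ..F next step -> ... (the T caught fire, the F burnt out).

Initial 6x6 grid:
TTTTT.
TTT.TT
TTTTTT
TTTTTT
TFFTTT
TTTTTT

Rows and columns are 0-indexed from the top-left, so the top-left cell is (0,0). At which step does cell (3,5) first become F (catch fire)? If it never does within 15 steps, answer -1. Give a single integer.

Step 1: cell (3,5)='T' (+6 fires, +2 burnt)
Step 2: cell (3,5)='T' (+7 fires, +6 burnt)
Step 3: cell (3,5)='T' (+7 fires, +7 burnt)
Step 4: cell (3,5)='F' (+6 fires, +7 burnt)
  -> target ignites at step 4
Step 5: cell (3,5)='.' (+4 fires, +6 burnt)
Step 6: cell (3,5)='.' (+2 fires, +4 burnt)
Step 7: cell (3,5)='.' (+0 fires, +2 burnt)
  fire out at step 7

4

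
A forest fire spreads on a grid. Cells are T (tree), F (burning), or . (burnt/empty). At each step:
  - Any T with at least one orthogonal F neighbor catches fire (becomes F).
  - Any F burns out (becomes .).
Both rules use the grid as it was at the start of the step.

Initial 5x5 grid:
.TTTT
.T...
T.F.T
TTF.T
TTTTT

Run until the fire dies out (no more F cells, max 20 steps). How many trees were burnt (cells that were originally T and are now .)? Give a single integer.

Step 1: +2 fires, +2 burnt (F count now 2)
Step 2: +3 fires, +2 burnt (F count now 3)
Step 3: +3 fires, +3 burnt (F count now 3)
Step 4: +1 fires, +3 burnt (F count now 1)
Step 5: +1 fires, +1 burnt (F count now 1)
Step 6: +0 fires, +1 burnt (F count now 0)
Fire out after step 6
Initially T: 15, now '.': 20
Total burnt (originally-T cells now '.'): 10

Answer: 10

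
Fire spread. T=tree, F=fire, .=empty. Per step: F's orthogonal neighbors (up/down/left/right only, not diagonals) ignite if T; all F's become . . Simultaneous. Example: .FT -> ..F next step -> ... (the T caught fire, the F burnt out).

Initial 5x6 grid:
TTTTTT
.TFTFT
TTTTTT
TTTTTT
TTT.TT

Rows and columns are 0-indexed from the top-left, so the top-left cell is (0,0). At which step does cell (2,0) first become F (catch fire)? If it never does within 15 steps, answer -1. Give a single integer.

Step 1: cell (2,0)='T' (+7 fires, +2 burnt)
Step 2: cell (2,0)='T' (+8 fires, +7 burnt)
Step 3: cell (2,0)='F' (+7 fires, +8 burnt)
  -> target ignites at step 3
Step 4: cell (2,0)='.' (+3 fires, +7 burnt)
Step 5: cell (2,0)='.' (+1 fires, +3 burnt)
Step 6: cell (2,0)='.' (+0 fires, +1 burnt)
  fire out at step 6

3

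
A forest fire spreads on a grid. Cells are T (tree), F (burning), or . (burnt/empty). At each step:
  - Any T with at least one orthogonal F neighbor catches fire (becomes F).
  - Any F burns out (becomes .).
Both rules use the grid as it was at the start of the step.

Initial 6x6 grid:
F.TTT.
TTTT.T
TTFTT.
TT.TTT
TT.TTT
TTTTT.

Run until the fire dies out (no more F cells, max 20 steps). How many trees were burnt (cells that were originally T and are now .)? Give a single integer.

Step 1: +4 fires, +2 burnt (F count now 4)
Step 2: +7 fires, +4 burnt (F count now 7)
Step 3: +5 fires, +7 burnt (F count now 5)
Step 4: +6 fires, +5 burnt (F count now 6)
Step 5: +4 fires, +6 burnt (F count now 4)
Step 6: +0 fires, +4 burnt (F count now 0)
Fire out after step 6
Initially T: 27, now '.': 35
Total burnt (originally-T cells now '.'): 26

Answer: 26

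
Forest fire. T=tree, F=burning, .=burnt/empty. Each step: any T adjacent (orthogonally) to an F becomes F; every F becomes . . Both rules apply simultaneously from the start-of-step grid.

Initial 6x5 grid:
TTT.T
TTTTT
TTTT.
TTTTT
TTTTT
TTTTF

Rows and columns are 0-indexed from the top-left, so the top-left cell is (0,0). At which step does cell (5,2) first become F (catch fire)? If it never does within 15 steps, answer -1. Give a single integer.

Step 1: cell (5,2)='T' (+2 fires, +1 burnt)
Step 2: cell (5,2)='F' (+3 fires, +2 burnt)
  -> target ignites at step 2
Step 3: cell (5,2)='.' (+3 fires, +3 burnt)
Step 4: cell (5,2)='.' (+4 fires, +3 burnt)
Step 5: cell (5,2)='.' (+4 fires, +4 burnt)
Step 6: cell (5,2)='.' (+4 fires, +4 burnt)
Step 7: cell (5,2)='.' (+4 fires, +4 burnt)
Step 8: cell (5,2)='.' (+2 fires, +4 burnt)
Step 9: cell (5,2)='.' (+1 fires, +2 burnt)
Step 10: cell (5,2)='.' (+0 fires, +1 burnt)
  fire out at step 10

2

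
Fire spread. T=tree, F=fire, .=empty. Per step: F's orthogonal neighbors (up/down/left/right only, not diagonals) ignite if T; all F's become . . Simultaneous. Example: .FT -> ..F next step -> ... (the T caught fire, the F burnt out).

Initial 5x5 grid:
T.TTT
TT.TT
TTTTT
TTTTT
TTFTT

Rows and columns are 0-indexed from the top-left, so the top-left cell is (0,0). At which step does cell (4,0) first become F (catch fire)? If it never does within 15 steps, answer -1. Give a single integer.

Step 1: cell (4,0)='T' (+3 fires, +1 burnt)
Step 2: cell (4,0)='F' (+5 fires, +3 burnt)
  -> target ignites at step 2
Step 3: cell (4,0)='.' (+4 fires, +5 burnt)
Step 4: cell (4,0)='.' (+4 fires, +4 burnt)
Step 5: cell (4,0)='.' (+3 fires, +4 burnt)
Step 6: cell (4,0)='.' (+3 fires, +3 burnt)
Step 7: cell (4,0)='.' (+0 fires, +3 burnt)
  fire out at step 7

2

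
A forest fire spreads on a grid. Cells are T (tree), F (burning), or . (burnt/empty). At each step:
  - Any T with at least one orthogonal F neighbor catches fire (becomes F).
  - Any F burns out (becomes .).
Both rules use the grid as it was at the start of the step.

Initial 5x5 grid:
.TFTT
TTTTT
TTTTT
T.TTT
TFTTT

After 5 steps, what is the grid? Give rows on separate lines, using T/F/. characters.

Step 1: 5 trees catch fire, 2 burn out
  .F.FT
  TTFTT
  TTTTT
  T.TTT
  F.FTT
Step 2: 7 trees catch fire, 5 burn out
  ....F
  TF.FT
  TTFTT
  F.FTT
  ...FT
Step 3: 7 trees catch fire, 7 burn out
  .....
  F...F
  FF.FT
  ...FT
  ....F
Step 4: 2 trees catch fire, 7 burn out
  .....
  .....
  ....F
  ....F
  .....
Step 5: 0 trees catch fire, 2 burn out
  .....
  .....
  .....
  .....
  .....

.....
.....
.....
.....
.....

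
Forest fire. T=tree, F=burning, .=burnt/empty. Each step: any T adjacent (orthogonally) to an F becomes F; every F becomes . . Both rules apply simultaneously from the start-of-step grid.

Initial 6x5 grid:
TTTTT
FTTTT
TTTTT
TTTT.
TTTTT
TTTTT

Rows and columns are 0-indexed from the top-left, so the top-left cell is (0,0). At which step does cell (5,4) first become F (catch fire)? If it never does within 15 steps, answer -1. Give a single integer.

Step 1: cell (5,4)='T' (+3 fires, +1 burnt)
Step 2: cell (5,4)='T' (+4 fires, +3 burnt)
Step 3: cell (5,4)='T' (+5 fires, +4 burnt)
Step 4: cell (5,4)='T' (+6 fires, +5 burnt)
Step 5: cell (5,4)='T' (+5 fires, +6 burnt)
Step 6: cell (5,4)='T' (+2 fires, +5 burnt)
Step 7: cell (5,4)='T' (+2 fires, +2 burnt)
Step 8: cell (5,4)='F' (+1 fires, +2 burnt)
  -> target ignites at step 8
Step 9: cell (5,4)='.' (+0 fires, +1 burnt)
  fire out at step 9

8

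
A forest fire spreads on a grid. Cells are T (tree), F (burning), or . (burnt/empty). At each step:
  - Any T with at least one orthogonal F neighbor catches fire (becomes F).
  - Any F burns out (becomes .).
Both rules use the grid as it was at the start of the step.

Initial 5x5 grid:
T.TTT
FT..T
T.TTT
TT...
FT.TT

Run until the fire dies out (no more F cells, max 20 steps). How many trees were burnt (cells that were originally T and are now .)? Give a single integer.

Answer: 6

Derivation:
Step 1: +5 fires, +2 burnt (F count now 5)
Step 2: +1 fires, +5 burnt (F count now 1)
Step 3: +0 fires, +1 burnt (F count now 0)
Fire out after step 3
Initially T: 15, now '.': 16
Total burnt (originally-T cells now '.'): 6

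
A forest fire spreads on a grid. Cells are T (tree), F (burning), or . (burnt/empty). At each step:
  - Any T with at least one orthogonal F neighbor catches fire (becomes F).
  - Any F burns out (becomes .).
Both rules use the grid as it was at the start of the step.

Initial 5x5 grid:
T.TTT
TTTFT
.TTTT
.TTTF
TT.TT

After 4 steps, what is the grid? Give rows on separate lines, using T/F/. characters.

Step 1: 7 trees catch fire, 2 burn out
  T.TFT
  TTF.F
  .TTFF
  .TTF.
  TT.TF
Step 2: 6 trees catch fire, 7 burn out
  T.F.F
  TF...
  .TF..
  .TF..
  TT.F.
Step 3: 3 trees catch fire, 6 burn out
  T....
  F....
  .F...
  .F...
  TT...
Step 4: 2 trees catch fire, 3 burn out
  F....
  .....
  .....
  .....
  TF...

F....
.....
.....
.....
TF...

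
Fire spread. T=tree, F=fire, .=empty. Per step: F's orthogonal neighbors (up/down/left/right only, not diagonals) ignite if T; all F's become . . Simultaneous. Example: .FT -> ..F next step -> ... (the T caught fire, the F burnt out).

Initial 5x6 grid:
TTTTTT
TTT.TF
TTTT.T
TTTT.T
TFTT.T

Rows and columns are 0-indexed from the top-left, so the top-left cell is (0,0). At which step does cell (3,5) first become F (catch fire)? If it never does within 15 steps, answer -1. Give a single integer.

Step 1: cell (3,5)='T' (+6 fires, +2 burnt)
Step 2: cell (3,5)='F' (+6 fires, +6 burnt)
  -> target ignites at step 2
Step 3: cell (3,5)='.' (+6 fires, +6 burnt)
Step 4: cell (3,5)='.' (+5 fires, +6 burnt)
Step 5: cell (3,5)='.' (+1 fires, +5 burnt)
Step 6: cell (3,5)='.' (+0 fires, +1 burnt)
  fire out at step 6

2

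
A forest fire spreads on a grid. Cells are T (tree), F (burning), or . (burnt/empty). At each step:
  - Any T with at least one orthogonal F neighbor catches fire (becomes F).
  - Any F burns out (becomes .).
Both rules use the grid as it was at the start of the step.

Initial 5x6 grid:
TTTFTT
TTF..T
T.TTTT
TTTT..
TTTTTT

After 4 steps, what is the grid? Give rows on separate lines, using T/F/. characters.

Step 1: 4 trees catch fire, 2 burn out
  TTF.FT
  TF...T
  T.FTTT
  TTTT..
  TTTTTT
Step 2: 5 trees catch fire, 4 burn out
  TF...F
  F....T
  T..FTT
  TTFT..
  TTTTTT
Step 3: 7 trees catch fire, 5 burn out
  F.....
  .....F
  F...FT
  TF.F..
  TTFTTT
Step 4: 4 trees catch fire, 7 burn out
  ......
  ......
  .....F
  F.....
  TF.FTT

......
......
.....F
F.....
TF.FTT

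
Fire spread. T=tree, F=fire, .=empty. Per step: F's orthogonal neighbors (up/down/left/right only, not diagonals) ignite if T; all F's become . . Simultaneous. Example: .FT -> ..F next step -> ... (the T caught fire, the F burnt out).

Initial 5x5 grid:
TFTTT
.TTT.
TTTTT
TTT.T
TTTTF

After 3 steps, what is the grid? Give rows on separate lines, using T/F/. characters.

Step 1: 5 trees catch fire, 2 burn out
  F.FTT
  .FTT.
  TTTTT
  TTT.F
  TTTF.
Step 2: 5 trees catch fire, 5 burn out
  ...FT
  ..FT.
  TFTTF
  TTT..
  TTF..
Step 3: 8 trees catch fire, 5 burn out
  ....F
  ...F.
  F.FF.
  TFF..
  TF...

....F
...F.
F.FF.
TFF..
TF...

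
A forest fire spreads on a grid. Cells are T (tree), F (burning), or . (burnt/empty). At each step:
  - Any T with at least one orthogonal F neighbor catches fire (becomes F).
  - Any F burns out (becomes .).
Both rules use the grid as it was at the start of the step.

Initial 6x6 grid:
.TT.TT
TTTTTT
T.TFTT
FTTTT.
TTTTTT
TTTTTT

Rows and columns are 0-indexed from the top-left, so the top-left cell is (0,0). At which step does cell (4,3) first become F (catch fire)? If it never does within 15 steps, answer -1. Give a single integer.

Step 1: cell (4,3)='T' (+7 fires, +2 burnt)
Step 2: cell (4,3)='F' (+9 fires, +7 burnt)
  -> target ignites at step 2
Step 3: cell (4,3)='.' (+8 fires, +9 burnt)
Step 4: cell (4,3)='.' (+5 fires, +8 burnt)
Step 5: cell (4,3)='.' (+1 fires, +5 burnt)
Step 6: cell (4,3)='.' (+0 fires, +1 burnt)
  fire out at step 6

2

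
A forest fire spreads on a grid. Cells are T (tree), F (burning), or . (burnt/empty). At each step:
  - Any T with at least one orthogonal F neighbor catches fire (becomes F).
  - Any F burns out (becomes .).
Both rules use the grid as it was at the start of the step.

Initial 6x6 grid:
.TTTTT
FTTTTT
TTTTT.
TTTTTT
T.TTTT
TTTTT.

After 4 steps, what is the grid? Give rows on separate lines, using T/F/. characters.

Step 1: 2 trees catch fire, 1 burn out
  .TTTTT
  .FTTTT
  FTTTT.
  TTTTTT
  T.TTTT
  TTTTT.
Step 2: 4 trees catch fire, 2 burn out
  .FTTTT
  ..FTTT
  .FTTT.
  FTTTTT
  T.TTTT
  TTTTT.
Step 3: 5 trees catch fire, 4 burn out
  ..FTTT
  ...FTT
  ..FTT.
  .FTTTT
  F.TTTT
  TTTTT.
Step 4: 5 trees catch fire, 5 burn out
  ...FTT
  ....FT
  ...FT.
  ..FTTT
  ..TTTT
  FTTTT.

...FTT
....FT
...FT.
..FTTT
..TTTT
FTTTT.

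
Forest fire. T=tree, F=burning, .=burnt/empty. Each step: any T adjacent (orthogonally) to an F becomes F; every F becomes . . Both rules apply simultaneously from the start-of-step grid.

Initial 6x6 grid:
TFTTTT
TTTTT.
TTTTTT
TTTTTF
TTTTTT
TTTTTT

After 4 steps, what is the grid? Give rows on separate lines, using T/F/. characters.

Step 1: 6 trees catch fire, 2 burn out
  F.FTTT
  TFTTT.
  TTTTTF
  TTTTF.
  TTTTTF
  TTTTTT
Step 2: 8 trees catch fire, 6 burn out
  ...FTT
  F.FTT.
  TFTTF.
  TTTF..
  TTTTF.
  TTTTTF
Step 3: 10 trees catch fire, 8 burn out
  ....FT
  ...FF.
  F.FF..
  TFF...
  TTTF..
  TTTTF.
Step 4: 5 trees catch fire, 10 burn out
  .....F
  ......
  ......
  F.....
  TFF...
  TTTF..

.....F
......
......
F.....
TFF...
TTTF..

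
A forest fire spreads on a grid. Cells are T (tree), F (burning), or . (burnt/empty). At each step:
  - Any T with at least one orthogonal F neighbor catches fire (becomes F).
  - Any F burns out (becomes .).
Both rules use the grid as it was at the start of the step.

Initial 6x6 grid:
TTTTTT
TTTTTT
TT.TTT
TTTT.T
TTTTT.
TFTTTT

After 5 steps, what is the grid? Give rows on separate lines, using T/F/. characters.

Step 1: 3 trees catch fire, 1 burn out
  TTTTTT
  TTTTTT
  TT.TTT
  TTTT.T
  TFTTT.
  F.FTTT
Step 2: 4 trees catch fire, 3 burn out
  TTTTTT
  TTTTTT
  TT.TTT
  TFTT.T
  F.FTT.
  ...FTT
Step 3: 5 trees catch fire, 4 burn out
  TTTTTT
  TTTTTT
  TF.TTT
  F.FT.T
  ...FT.
  ....FT
Step 4: 5 trees catch fire, 5 burn out
  TTTTTT
  TFTTTT
  F..TTT
  ...F.T
  ....F.
  .....F
Step 5: 4 trees catch fire, 5 burn out
  TFTTTT
  F.FTTT
  ...FTT
  .....T
  ......
  ......

TFTTTT
F.FTTT
...FTT
.....T
......
......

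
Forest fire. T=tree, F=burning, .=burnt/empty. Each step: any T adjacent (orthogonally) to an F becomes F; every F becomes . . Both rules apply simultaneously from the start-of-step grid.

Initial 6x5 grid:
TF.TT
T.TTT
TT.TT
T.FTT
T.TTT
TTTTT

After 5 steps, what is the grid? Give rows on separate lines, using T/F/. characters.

Step 1: 3 trees catch fire, 2 burn out
  F..TT
  T.TTT
  TT.TT
  T..FT
  T.FTT
  TTTTT
Step 2: 5 trees catch fire, 3 burn out
  ...TT
  F.TTT
  TT.FT
  T...F
  T..FT
  TTFTT
Step 3: 6 trees catch fire, 5 burn out
  ...TT
  ..TFT
  FT..F
  T....
  T...F
  TF.FT
Step 4: 7 trees catch fire, 6 burn out
  ...FT
  ..F.F
  .F...
  F....
  T....
  F...F
Step 5: 2 trees catch fire, 7 burn out
  ....F
  .....
  .....
  .....
  F....
  .....

....F
.....
.....
.....
F....
.....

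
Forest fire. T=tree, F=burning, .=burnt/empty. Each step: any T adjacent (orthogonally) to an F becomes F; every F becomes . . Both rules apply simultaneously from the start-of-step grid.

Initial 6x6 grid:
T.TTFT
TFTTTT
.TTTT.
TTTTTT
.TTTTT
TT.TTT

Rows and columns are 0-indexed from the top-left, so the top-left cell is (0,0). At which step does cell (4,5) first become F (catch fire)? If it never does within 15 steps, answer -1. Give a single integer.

Step 1: cell (4,5)='T' (+6 fires, +2 burnt)
Step 2: cell (4,5)='T' (+7 fires, +6 burnt)
Step 3: cell (4,5)='T' (+5 fires, +7 burnt)
Step 4: cell (4,5)='T' (+5 fires, +5 burnt)
Step 5: cell (4,5)='F' (+4 fires, +5 burnt)
  -> target ignites at step 5
Step 6: cell (4,5)='.' (+2 fires, +4 burnt)
Step 7: cell (4,5)='.' (+0 fires, +2 burnt)
  fire out at step 7

5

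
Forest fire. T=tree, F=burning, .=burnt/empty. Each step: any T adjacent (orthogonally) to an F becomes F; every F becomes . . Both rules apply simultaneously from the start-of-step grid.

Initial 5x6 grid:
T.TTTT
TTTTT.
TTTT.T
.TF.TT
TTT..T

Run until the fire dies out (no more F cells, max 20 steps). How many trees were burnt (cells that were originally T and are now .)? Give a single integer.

Step 1: +3 fires, +1 burnt (F count now 3)
Step 2: +4 fires, +3 burnt (F count now 4)
Step 3: +5 fires, +4 burnt (F count now 5)
Step 4: +3 fires, +5 burnt (F count now 3)
Step 5: +2 fires, +3 burnt (F count now 2)
Step 6: +1 fires, +2 burnt (F count now 1)
Step 7: +0 fires, +1 burnt (F count now 0)
Fire out after step 7
Initially T: 22, now '.': 26
Total burnt (originally-T cells now '.'): 18

Answer: 18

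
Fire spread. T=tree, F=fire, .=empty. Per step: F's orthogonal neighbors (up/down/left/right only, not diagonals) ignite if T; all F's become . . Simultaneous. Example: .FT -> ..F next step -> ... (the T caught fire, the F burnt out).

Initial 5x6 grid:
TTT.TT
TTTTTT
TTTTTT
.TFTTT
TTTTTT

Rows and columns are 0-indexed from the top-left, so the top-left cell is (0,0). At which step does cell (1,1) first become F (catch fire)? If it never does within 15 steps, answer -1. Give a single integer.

Step 1: cell (1,1)='T' (+4 fires, +1 burnt)
Step 2: cell (1,1)='T' (+6 fires, +4 burnt)
Step 3: cell (1,1)='F' (+8 fires, +6 burnt)
  -> target ignites at step 3
Step 4: cell (1,1)='.' (+5 fires, +8 burnt)
Step 5: cell (1,1)='.' (+3 fires, +5 burnt)
Step 6: cell (1,1)='.' (+1 fires, +3 burnt)
Step 7: cell (1,1)='.' (+0 fires, +1 burnt)
  fire out at step 7

3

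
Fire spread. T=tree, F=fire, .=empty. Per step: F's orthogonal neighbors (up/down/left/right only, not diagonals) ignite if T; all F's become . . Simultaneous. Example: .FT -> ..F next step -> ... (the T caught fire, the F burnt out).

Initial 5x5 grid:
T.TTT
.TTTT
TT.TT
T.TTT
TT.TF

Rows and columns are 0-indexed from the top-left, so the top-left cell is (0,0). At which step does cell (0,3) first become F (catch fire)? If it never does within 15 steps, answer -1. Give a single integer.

Step 1: cell (0,3)='T' (+2 fires, +1 burnt)
Step 2: cell (0,3)='T' (+2 fires, +2 burnt)
Step 3: cell (0,3)='T' (+3 fires, +2 burnt)
Step 4: cell (0,3)='T' (+2 fires, +3 burnt)
Step 5: cell (0,3)='F' (+2 fires, +2 burnt)
  -> target ignites at step 5
Step 6: cell (0,3)='.' (+2 fires, +2 burnt)
Step 7: cell (0,3)='.' (+1 fires, +2 burnt)
Step 8: cell (0,3)='.' (+1 fires, +1 burnt)
Step 9: cell (0,3)='.' (+1 fires, +1 burnt)
Step 10: cell (0,3)='.' (+1 fires, +1 burnt)
Step 11: cell (0,3)='.' (+1 fires, +1 burnt)
Step 12: cell (0,3)='.' (+0 fires, +1 burnt)
  fire out at step 12

5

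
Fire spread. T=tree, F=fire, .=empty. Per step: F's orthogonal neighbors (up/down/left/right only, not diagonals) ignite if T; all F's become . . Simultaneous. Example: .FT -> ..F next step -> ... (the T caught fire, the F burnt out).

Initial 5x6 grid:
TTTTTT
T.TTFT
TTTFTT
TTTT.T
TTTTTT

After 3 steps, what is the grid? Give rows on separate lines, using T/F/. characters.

Step 1: 6 trees catch fire, 2 burn out
  TTTTFT
  T.TF.F
  TTF.FT
  TTTF.T
  TTTTTT
Step 2: 7 trees catch fire, 6 burn out
  TTTF.F
  T.F...
  TF...F
  TTF..T
  TTTFTT
Step 3: 6 trees catch fire, 7 burn out
  TTF...
  T.....
  F.....
  TF...F
  TTF.FT

TTF...
T.....
F.....
TF...F
TTF.FT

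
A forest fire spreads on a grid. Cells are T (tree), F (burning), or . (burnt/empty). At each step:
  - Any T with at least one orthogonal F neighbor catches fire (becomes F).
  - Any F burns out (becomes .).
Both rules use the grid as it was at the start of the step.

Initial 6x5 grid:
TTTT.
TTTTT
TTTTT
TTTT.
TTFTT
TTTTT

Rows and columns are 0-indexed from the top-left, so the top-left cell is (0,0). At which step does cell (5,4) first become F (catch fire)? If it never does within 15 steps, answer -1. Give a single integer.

Step 1: cell (5,4)='T' (+4 fires, +1 burnt)
Step 2: cell (5,4)='T' (+7 fires, +4 burnt)
Step 3: cell (5,4)='F' (+6 fires, +7 burnt)
  -> target ignites at step 3
Step 4: cell (5,4)='.' (+5 fires, +6 burnt)
Step 5: cell (5,4)='.' (+4 fires, +5 burnt)
Step 6: cell (5,4)='.' (+1 fires, +4 burnt)
Step 7: cell (5,4)='.' (+0 fires, +1 burnt)
  fire out at step 7

3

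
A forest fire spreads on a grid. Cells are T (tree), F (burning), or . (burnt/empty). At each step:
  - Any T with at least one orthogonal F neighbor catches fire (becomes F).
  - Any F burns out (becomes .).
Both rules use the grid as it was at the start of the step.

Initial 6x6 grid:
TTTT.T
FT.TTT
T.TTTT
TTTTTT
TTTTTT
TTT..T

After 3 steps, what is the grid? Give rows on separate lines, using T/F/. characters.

Step 1: 3 trees catch fire, 1 burn out
  FTTT.T
  .F.TTT
  F.TTTT
  TTTTTT
  TTTTTT
  TTT..T
Step 2: 2 trees catch fire, 3 burn out
  .FTT.T
  ...TTT
  ..TTTT
  FTTTTT
  TTTTTT
  TTT..T
Step 3: 3 trees catch fire, 2 burn out
  ..FT.T
  ...TTT
  ..TTTT
  .FTTTT
  FTTTTT
  TTT..T

..FT.T
...TTT
..TTTT
.FTTTT
FTTTTT
TTT..T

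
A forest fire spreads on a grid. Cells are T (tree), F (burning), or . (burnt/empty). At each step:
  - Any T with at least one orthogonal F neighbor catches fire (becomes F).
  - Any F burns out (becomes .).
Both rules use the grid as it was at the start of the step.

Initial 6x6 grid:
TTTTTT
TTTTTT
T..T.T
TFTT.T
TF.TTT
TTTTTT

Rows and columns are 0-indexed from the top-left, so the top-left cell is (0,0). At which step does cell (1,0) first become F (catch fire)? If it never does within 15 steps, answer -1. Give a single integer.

Step 1: cell (1,0)='T' (+4 fires, +2 burnt)
Step 2: cell (1,0)='T' (+4 fires, +4 burnt)
Step 3: cell (1,0)='F' (+4 fires, +4 burnt)
  -> target ignites at step 3
Step 4: cell (1,0)='.' (+5 fires, +4 burnt)
Step 5: cell (1,0)='.' (+6 fires, +5 burnt)
Step 6: cell (1,0)='.' (+4 fires, +6 burnt)
Step 7: cell (1,0)='.' (+2 fires, +4 burnt)
Step 8: cell (1,0)='.' (+0 fires, +2 burnt)
  fire out at step 8

3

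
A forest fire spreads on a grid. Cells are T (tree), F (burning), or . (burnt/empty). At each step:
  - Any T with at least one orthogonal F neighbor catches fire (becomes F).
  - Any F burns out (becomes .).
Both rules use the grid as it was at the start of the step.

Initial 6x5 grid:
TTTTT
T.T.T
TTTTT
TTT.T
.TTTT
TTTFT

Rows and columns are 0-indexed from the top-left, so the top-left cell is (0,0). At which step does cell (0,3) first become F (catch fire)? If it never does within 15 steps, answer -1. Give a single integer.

Step 1: cell (0,3)='T' (+3 fires, +1 burnt)
Step 2: cell (0,3)='T' (+3 fires, +3 burnt)
Step 3: cell (0,3)='T' (+4 fires, +3 burnt)
Step 4: cell (0,3)='T' (+3 fires, +4 burnt)
Step 5: cell (0,3)='T' (+5 fires, +3 burnt)
Step 6: cell (0,3)='T' (+3 fires, +5 burnt)
Step 7: cell (0,3)='F' (+3 fires, +3 burnt)
  -> target ignites at step 7
Step 8: cell (0,3)='.' (+1 fires, +3 burnt)
Step 9: cell (0,3)='.' (+0 fires, +1 burnt)
  fire out at step 9

7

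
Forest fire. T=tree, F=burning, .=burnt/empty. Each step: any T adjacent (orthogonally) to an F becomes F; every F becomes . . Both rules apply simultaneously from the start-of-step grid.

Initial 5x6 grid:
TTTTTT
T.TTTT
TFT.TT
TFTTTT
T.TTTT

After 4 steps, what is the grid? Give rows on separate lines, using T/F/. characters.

Step 1: 4 trees catch fire, 2 burn out
  TTTTTT
  T.TTTT
  F.F.TT
  F.FTTT
  T.TTTT
Step 2: 5 trees catch fire, 4 burn out
  TTTTTT
  F.FTTT
  ....TT
  ...FTT
  F.FTTT
Step 3: 5 trees catch fire, 5 burn out
  FTFTTT
  ...FTT
  ....TT
  ....FT
  ...FTT
Step 4: 6 trees catch fire, 5 burn out
  .F.FTT
  ....FT
  ....FT
  .....F
  ....FT

.F.FTT
....FT
....FT
.....F
....FT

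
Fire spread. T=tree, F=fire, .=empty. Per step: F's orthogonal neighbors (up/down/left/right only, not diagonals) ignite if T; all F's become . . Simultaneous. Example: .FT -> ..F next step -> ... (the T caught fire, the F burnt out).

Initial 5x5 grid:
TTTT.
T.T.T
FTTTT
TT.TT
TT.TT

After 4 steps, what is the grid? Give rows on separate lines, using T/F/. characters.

Step 1: 3 trees catch fire, 1 burn out
  TTTT.
  F.T.T
  .FTTT
  FT.TT
  TT.TT
Step 2: 4 trees catch fire, 3 burn out
  FTTT.
  ..T.T
  ..FTT
  .F.TT
  FT.TT
Step 3: 4 trees catch fire, 4 burn out
  .FTT.
  ..F.T
  ...FT
  ...TT
  .F.TT
Step 4: 3 trees catch fire, 4 burn out
  ..FT.
  ....T
  ....F
  ...FT
  ...TT

..FT.
....T
....F
...FT
...TT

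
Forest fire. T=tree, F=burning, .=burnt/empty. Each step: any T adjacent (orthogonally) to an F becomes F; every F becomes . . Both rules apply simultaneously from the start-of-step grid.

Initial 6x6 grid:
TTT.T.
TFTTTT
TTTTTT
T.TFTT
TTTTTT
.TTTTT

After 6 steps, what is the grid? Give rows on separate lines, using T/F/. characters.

Step 1: 8 trees catch fire, 2 burn out
  TFT.T.
  F.FTTT
  TFTFTT
  T.F.FT
  TTTFTT
  .TTTTT
Step 2: 10 trees catch fire, 8 burn out
  F.F.T.
  ...FTT
  F.F.FT
  T....F
  TTF.FT
  .TTFTT
Step 3: 7 trees catch fire, 10 burn out
  ....T.
  ....FT
  .....F
  F.....
  TF...F
  .TF.FT
Step 4: 5 trees catch fire, 7 burn out
  ....F.
  .....F
  ......
  ......
  F.....
  .F...F
Step 5: 0 trees catch fire, 5 burn out
  ......
  ......
  ......
  ......
  ......
  ......
Step 6: 0 trees catch fire, 0 burn out
  ......
  ......
  ......
  ......
  ......
  ......

......
......
......
......
......
......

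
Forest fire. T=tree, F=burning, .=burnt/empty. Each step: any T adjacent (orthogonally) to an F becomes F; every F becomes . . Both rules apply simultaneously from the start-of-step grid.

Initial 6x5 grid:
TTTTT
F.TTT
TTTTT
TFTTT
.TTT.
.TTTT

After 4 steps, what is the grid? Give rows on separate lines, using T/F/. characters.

Step 1: 6 trees catch fire, 2 burn out
  FTTTT
  ..TTT
  FFTTT
  F.FTT
  .FTT.
  .TTTT
Step 2: 5 trees catch fire, 6 burn out
  .FTTT
  ..TTT
  ..FTT
  ...FT
  ..FT.
  .FTTT
Step 3: 6 trees catch fire, 5 burn out
  ..FTT
  ..FTT
  ...FT
  ....F
  ...F.
  ..FTT
Step 4: 4 trees catch fire, 6 burn out
  ...FT
  ...FT
  ....F
  .....
  .....
  ...FT

...FT
...FT
....F
.....
.....
...FT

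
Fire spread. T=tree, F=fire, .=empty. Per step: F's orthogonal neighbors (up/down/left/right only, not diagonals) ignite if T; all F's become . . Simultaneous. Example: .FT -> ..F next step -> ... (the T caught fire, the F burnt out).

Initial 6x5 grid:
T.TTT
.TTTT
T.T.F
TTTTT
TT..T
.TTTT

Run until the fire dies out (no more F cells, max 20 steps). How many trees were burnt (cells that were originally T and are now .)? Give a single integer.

Step 1: +2 fires, +1 burnt (F count now 2)
Step 2: +4 fires, +2 burnt (F count now 4)
Step 3: +4 fires, +4 burnt (F count now 4)
Step 4: +5 fires, +4 burnt (F count now 5)
Step 5: +3 fires, +5 burnt (F count now 3)
Step 6: +3 fires, +3 burnt (F count now 3)
Step 7: +0 fires, +3 burnt (F count now 0)
Fire out after step 7
Initially T: 22, now '.': 29
Total burnt (originally-T cells now '.'): 21

Answer: 21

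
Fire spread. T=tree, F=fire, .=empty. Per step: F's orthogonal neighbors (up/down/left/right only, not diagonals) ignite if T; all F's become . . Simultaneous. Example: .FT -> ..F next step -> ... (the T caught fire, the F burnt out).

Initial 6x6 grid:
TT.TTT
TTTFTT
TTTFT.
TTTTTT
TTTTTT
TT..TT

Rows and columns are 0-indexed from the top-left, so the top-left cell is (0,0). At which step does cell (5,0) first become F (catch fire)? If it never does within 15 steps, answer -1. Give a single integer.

Step 1: cell (5,0)='T' (+6 fires, +2 burnt)
Step 2: cell (5,0)='T' (+7 fires, +6 burnt)
Step 3: cell (5,0)='T' (+8 fires, +7 burnt)
Step 4: cell (5,0)='T' (+5 fires, +8 burnt)
Step 5: cell (5,0)='T' (+3 fires, +5 burnt)
Step 6: cell (5,0)='F' (+1 fires, +3 burnt)
  -> target ignites at step 6
Step 7: cell (5,0)='.' (+0 fires, +1 burnt)
  fire out at step 7

6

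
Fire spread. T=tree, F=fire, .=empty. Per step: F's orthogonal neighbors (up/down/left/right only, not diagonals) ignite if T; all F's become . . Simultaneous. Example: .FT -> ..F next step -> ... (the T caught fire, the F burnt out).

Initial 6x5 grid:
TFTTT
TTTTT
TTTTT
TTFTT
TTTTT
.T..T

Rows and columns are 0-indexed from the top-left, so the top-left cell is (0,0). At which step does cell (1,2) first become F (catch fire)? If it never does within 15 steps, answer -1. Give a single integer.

Step 1: cell (1,2)='T' (+7 fires, +2 burnt)
Step 2: cell (1,2)='F' (+9 fires, +7 burnt)
  -> target ignites at step 2
Step 3: cell (1,2)='.' (+7 fires, +9 burnt)
Step 4: cell (1,2)='.' (+2 fires, +7 burnt)
Step 5: cell (1,2)='.' (+0 fires, +2 burnt)
  fire out at step 5

2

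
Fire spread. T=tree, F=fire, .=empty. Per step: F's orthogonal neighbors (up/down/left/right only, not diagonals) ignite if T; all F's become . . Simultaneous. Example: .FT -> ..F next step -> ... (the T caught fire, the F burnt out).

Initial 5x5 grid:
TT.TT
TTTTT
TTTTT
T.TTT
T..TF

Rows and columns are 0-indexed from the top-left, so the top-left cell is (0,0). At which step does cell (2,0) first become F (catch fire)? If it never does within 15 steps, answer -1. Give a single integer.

Step 1: cell (2,0)='T' (+2 fires, +1 burnt)
Step 2: cell (2,0)='T' (+2 fires, +2 burnt)
Step 3: cell (2,0)='T' (+3 fires, +2 burnt)
Step 4: cell (2,0)='T' (+3 fires, +3 burnt)
Step 5: cell (2,0)='T' (+3 fires, +3 burnt)
Step 6: cell (2,0)='F' (+2 fires, +3 burnt)
  -> target ignites at step 6
Step 7: cell (2,0)='.' (+3 fires, +2 burnt)
Step 8: cell (2,0)='.' (+2 fires, +3 burnt)
Step 9: cell (2,0)='.' (+0 fires, +2 burnt)
  fire out at step 9

6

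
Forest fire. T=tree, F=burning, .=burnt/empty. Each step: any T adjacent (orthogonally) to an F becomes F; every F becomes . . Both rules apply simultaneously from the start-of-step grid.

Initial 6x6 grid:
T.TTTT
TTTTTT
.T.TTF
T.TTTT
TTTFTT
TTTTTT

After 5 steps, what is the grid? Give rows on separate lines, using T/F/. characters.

Step 1: 7 trees catch fire, 2 burn out
  T.TTTT
  TTTTTF
  .T.TF.
  T.TFTF
  TTF.FT
  TTTFTT
Step 2: 9 trees catch fire, 7 burn out
  T.TTTF
  TTTTF.
  .T.F..
  T.F.F.
  TF...F
  TTF.FT
Step 3: 5 trees catch fire, 9 burn out
  T.TTF.
  TTTF..
  .T....
  T.....
  F.....
  TF...F
Step 4: 4 trees catch fire, 5 burn out
  T.TF..
  TTF...
  .T....
  F.....
  ......
  F.....
Step 5: 2 trees catch fire, 4 burn out
  T.F...
  TF....
  .T....
  ......
  ......
  ......

T.F...
TF....
.T....
......
......
......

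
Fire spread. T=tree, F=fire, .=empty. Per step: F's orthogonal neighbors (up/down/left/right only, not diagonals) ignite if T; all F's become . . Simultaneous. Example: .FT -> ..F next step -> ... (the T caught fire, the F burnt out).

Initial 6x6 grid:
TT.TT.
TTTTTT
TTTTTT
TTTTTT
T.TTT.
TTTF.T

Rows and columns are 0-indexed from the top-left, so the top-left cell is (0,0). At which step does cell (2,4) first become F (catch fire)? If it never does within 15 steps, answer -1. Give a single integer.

Step 1: cell (2,4)='T' (+2 fires, +1 burnt)
Step 2: cell (2,4)='T' (+4 fires, +2 burnt)
Step 3: cell (2,4)='T' (+4 fires, +4 burnt)
Step 4: cell (2,4)='F' (+6 fires, +4 burnt)
  -> target ignites at step 4
Step 5: cell (2,4)='.' (+6 fires, +6 burnt)
Step 6: cell (2,4)='.' (+4 fires, +6 burnt)
Step 7: cell (2,4)='.' (+2 fires, +4 burnt)
Step 8: cell (2,4)='.' (+1 fires, +2 burnt)
Step 9: cell (2,4)='.' (+0 fires, +1 burnt)
  fire out at step 9

4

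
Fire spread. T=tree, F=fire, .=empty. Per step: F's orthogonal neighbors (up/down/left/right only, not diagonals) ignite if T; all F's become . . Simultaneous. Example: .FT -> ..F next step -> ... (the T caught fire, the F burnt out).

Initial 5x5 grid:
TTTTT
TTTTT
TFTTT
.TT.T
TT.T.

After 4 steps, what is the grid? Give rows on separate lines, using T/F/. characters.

Step 1: 4 trees catch fire, 1 burn out
  TTTTT
  TFTTT
  F.FTT
  .FT.T
  TT.T.
Step 2: 6 trees catch fire, 4 burn out
  TFTTT
  F.FTT
  ...FT
  ..F.T
  TF.T.
Step 3: 5 trees catch fire, 6 burn out
  F.FTT
  ...FT
  ....F
  ....T
  F..T.
Step 4: 3 trees catch fire, 5 burn out
  ...FT
  ....F
  .....
  ....F
  ...T.

...FT
....F
.....
....F
...T.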